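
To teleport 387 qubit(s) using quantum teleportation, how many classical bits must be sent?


Quantum teleportation requires 2 classical bits per qubit teleported.
387 qubit(s) -> 2 * 387 = 774 classical bits

774


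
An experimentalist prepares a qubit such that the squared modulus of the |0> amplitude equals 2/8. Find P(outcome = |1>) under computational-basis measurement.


|alpha|^2 = 2/8 = 0.2500
|beta|^2 = 1 - 2/8 = 6/8 = 0.7500
P(|1>) = |beta|^2 = 0.7500

0.7500


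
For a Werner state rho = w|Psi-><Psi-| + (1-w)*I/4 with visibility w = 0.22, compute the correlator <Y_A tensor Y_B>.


|Psi-> = (|01> - |10>)/sqrt(2)
For the pure Bell state, <Y_A Y_B> = -1 (Bell-state Pauli correlator).
The maximally-mixed part I/4 has tr(I/4 * P tensor P) = 0 for any traceless Pauli P.
So <Y_A Y_B>_rho = w * (-1) + (1 - w) * 0
= 0.22 * (-1)
= -0.2200

-0.2200


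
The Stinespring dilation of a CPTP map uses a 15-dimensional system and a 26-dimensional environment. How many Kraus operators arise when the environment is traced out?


Tracing out the environment in an orthonormal basis {|i>_E} gives Kraus operators K_i = <i|_E U |0>_E.
Number of Kraus operators = dim(H_env) = d_env
= 26

26


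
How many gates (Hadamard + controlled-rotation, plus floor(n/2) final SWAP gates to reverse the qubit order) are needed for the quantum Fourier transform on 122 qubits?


Hadamard gates: 122
Controlled rotations: n*(n-1)/2 = 122*121/2 = 7381
SWAP gates: floor(n/2) = floor(122/2) = 61
Total = 122 + 7381 + 61
= 7564

7564


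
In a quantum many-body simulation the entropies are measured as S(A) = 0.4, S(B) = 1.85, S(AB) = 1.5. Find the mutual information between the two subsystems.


I(A:B) = S(A) + S(B) - S(AB)
= 0.4 + 1.85 - 1.5
= 0.7500

0.7500


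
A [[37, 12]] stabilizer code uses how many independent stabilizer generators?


For an [[n,k]] stabilizer code:
Number of stabilizer generators = n - k
= 37 - 12
= 25

25


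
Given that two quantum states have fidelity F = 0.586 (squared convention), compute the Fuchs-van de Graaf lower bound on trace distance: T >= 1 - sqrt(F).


Fuchs-van de Graaf (squared-fidelity convention): 1 - sqrt(F) <= T <= sqrt(1 - F).
Lower bound: T >= 1 - sqrt(F)
sqrt(F) = sqrt(0.586) = 0.7655
T >= 1 - 0.7655
T >= 0.2345

0.2345


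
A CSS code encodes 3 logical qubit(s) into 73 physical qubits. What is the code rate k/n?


Code rate R = k/n
= 3/73
= 0.0411

0.0411


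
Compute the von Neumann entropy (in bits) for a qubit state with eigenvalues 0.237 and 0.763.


S = -p*log2(p) - (1-p)*log2(1-p)
p = 0.2370, 1-p = 0.7630
= -0.2370 * log2(0.2370) - 0.7630 * log2(0.7630)
= -(-0.4923) - (-0.2978)
= 0.7900

0.7900


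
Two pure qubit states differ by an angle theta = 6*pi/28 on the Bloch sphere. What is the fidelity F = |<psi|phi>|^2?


For states separated by angle theta on Bloch sphere:
F = cos^2(theta/2)
theta = 6*pi/28 = 0.6732
theta/2 = 0.3366
cos(theta/2) = 0.9439
F = 0.8909

0.8909


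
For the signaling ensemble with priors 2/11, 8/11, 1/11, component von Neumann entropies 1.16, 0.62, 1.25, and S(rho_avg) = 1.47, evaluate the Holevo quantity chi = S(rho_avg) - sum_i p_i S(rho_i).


chi = S(rho) - sum_i p_i * S(rho_i)
Weighted entropy = 2/11 * 1.16 + 8/11 * 0.62 + 1/11 * 1.25
= 0.7755
chi = 1.47 - 0.7755
= 0.6945

0.6945


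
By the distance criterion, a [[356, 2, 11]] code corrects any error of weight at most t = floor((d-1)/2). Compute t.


Code parameters: [[356, 2, 11]], distance d = 11.
Number of correctable errors = floor((d-1)/2)
= floor((11 - 1)/2)
= floor(10/2)
= 5

5


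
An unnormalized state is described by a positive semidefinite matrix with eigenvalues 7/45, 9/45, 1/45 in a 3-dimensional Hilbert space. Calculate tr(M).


tr(M) = sum of eigenvalues
= 7/45 + 9/45 + 1/45
= 17/45
= 0.3778

0.3778


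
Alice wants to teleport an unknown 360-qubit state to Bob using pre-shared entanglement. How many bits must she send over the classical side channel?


Quantum teleportation requires 2 classical bits per qubit teleported.
360 qubit(s) -> 2 * 360 = 720 classical bits

720


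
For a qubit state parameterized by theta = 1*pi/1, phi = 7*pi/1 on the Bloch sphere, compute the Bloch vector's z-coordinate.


theta = 3.1416, phi = 21.9911
r_z = cos(theta) = -1.0000

-1.0000


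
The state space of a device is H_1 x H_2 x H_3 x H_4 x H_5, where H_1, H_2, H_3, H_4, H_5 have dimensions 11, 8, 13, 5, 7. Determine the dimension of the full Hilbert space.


dim(H_1 x H_2 x H_3 x H_4 x H_5) = 11 * 8 * 13 * 5 * 7
= 88 * 13 * 5 * 7
= 1144 * 5 * 7
= 5720 * 7
= 40040

40040


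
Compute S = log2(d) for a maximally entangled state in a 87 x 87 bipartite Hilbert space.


For a maximally entangled state in d x d:
S = log2(d) = log2(87)
= 6.4429

6.4429


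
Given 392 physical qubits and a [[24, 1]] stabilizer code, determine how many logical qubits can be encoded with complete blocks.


Each code block uses 24 physical qubits for 1 logical qubit(s).
Number of complete blocks = floor(392 / 24) = 16
Logical qubits = 16 * 1
= 16

16


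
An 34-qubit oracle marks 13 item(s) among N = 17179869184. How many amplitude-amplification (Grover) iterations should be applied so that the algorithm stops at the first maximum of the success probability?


After j Grover iterations the success probability is P(j) = sin^2((2j+1)*theta), where sin(theta) = sqrt(k/N).
N = 2^34 = 17179869184, k = 13
sin(theta) = sqrt(k/N) = 2.750817318e-05
theta = arcsin(sqrt(k/N)) = 2.750817319e-05 rad
P(j) reaches its first maximum when (2j+1)*theta is as close as possible to pi/2, i.e. j = round(pi/(4*theta) - 1/2).
pi/(4*theta) - 1/2 = 28550.9475
(For comparison, the common estimate pi/4 * sqrt(N/k) = 28551.4475; the exact maximiser is used here.)
Optimal iterations = 28551

28551


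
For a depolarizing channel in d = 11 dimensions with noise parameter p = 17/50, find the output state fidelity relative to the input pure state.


F = (1-p) + p/d
= (1 - 0.3400) + 0.3400/11
= 0.6600 + 0.0309
= 0.6909

0.6909


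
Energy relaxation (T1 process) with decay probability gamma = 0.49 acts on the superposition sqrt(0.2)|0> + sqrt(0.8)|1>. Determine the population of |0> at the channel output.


For amplitude damping with parameter gamma on state sqrt(a)|0> + sqrt(b)|1>:
alpha^2 = 0.2, beta^2 = 0.8
P(|0>) = alpha^2 + gamma * beta^2
= 0.2 + 0.49 * 0.8
= 0.2 + 0.3920
= 0.5920

0.5920


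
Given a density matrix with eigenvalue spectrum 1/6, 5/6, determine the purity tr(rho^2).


tr(rho^2) = sum of eigenvalues squared
= (1/6)^2 + (5/6)^2
= (1 + 25) / 36
= 26/36
= 0.7222

0.7222


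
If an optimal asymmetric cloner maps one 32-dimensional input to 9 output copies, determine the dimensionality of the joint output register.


Output space = H^(tensor 9) where dim(H) = 32
dim = 32^9
= 1024 (after 2 factors)
= 32768 (after 3 factors)
= 1048576 (after 4 factors)
= 33554432 (after 5 factors)
= 1073741824 (after 6 factors)
= 34359738368 (after 7 factors)
= 1099511627776 (after 8 factors)
= 35184372088832 (after 9 factors)
= 35184372088832

35184372088832


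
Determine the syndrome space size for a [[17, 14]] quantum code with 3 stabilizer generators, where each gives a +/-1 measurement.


Each stabilizer generator gives a binary (+1 or -1) measurement outcome.
With 3 independent generators:
Total syndromes = 2^3
= 8

8


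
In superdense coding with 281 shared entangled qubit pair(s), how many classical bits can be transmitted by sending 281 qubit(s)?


Superdense coding allows 2 classical bits per shared entangled pair.
281 pair(s) -> 2 * 281 = 562 classical bits

562


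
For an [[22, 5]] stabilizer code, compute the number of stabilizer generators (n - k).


For an [[n,k]] stabilizer code:
Number of stabilizer generators = n - k
= 22 - 5
= 17

17


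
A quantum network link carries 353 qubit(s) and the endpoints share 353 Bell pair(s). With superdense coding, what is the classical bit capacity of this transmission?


Superdense coding allows 2 classical bits per shared entangled pair.
353 pair(s) -> 2 * 353 = 706 classical bits

706


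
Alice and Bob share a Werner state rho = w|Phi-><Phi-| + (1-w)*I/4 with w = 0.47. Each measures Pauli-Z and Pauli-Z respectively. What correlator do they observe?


|Phi-> = (|00> - |11>)/sqrt(2)
For the pure Bell state, <Z_A Z_B> = +1 (Bell-state Pauli correlator).
The maximally-mixed part I/4 has tr(I/4 * P tensor P) = 0 for any traceless Pauli P.
So <Z_A Z_B>_rho = w * (+1) + (1 - w) * 0
= 0.47 * (+1)
= 0.4700

0.4700


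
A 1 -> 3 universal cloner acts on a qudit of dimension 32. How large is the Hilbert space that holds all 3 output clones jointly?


Output space = H^(tensor 3) where dim(H) = 32
dim = 32^3
= 1024 (after 2 factors)
= 32768 (after 3 factors)
= 32768

32768


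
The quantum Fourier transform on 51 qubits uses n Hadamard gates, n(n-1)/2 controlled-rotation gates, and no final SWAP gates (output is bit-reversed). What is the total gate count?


Hadamard gates: 51
Controlled rotations: n*(n-1)/2 = 51*50/2 = 1275
SWAP gates: 0 (omitted)
Total = 51 + 1275
= 1326

1326


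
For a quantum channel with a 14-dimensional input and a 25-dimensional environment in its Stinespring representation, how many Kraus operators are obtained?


Tracing out the environment in an orthonormal basis {|i>_E} gives Kraus operators K_i = <i|_E U |0>_E.
Number of Kraus operators = dim(H_env) = d_env
= 25

25


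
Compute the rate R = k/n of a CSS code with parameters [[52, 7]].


Code rate R = k/n
= 7/52
= 0.1346

0.1346


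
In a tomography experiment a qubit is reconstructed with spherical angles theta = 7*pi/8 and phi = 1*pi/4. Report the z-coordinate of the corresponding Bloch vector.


theta = 2.7489, phi = 0.7854
r_z = cos(theta) = -0.9239

-0.9239


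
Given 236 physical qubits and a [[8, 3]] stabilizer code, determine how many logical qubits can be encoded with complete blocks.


Each code block uses 8 physical qubits for 3 logical qubit(s).
Number of complete blocks = floor(236 / 8) = 29
Logical qubits = 29 * 3
= 87

87


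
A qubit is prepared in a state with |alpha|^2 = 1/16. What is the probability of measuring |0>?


|alpha|^2 = 1/16 = 0.0625
|beta|^2 = 1 - 1/16 = 15/16 = 0.9375
P(|0>) = |alpha|^2 = 0.0625

0.0625


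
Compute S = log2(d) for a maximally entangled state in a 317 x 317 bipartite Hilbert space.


For a maximally entangled state in d x d:
S = log2(d) = log2(317)
= 8.3083

8.3083


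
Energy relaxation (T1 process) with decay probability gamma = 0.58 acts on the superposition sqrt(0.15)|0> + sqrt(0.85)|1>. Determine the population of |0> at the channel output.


For amplitude damping with parameter gamma on state sqrt(a)|0> + sqrt(b)|1>:
alpha^2 = 0.15, beta^2 = 0.85
P(|0>) = alpha^2 + gamma * beta^2
= 0.15 + 0.58 * 0.85
= 0.15 + 0.4930
= 0.6430

0.6430


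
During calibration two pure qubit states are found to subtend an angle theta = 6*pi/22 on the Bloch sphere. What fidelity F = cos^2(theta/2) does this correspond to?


For states separated by angle theta on Bloch sphere:
F = cos^2(theta/2)
theta = 6*pi/22 = 0.8568
theta/2 = 0.4284
cos(theta/2) = 0.9096
F = 0.8274

0.8274


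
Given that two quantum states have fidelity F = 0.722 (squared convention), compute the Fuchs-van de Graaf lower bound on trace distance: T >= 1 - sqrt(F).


Fuchs-van de Graaf (squared-fidelity convention): 1 - sqrt(F) <= T <= sqrt(1 - F).
Lower bound: T >= 1 - sqrt(F)
sqrt(F) = sqrt(0.722) = 0.8497
T >= 1 - 0.8497
T >= 0.1503

0.1503


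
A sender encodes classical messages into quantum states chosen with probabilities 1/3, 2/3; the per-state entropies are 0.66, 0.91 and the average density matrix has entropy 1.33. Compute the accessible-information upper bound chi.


chi = S(rho) - sum_i p_i * S(rho_i)
Weighted entropy = 1/3 * 0.66 + 2/3 * 0.91
= 0.8267
chi = 1.33 - 0.8267
= 0.5033

0.5033


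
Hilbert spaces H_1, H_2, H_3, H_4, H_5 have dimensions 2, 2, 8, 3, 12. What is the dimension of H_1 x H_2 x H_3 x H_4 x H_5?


dim(H_1 x H_2 x H_3 x H_4 x H_5) = 2 * 2 * 8 * 3 * 12
= 4 * 8 * 3 * 12
= 32 * 3 * 12
= 96 * 12
= 1152

1152


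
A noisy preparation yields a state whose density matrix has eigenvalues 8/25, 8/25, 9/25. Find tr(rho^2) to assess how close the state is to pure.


tr(rho^2) = sum of eigenvalues squared
= (8/25)^2 + (8/25)^2 + (9/25)^2
= (64 + 64 + 81) / 625
= 209/625
= 0.3344

0.3344


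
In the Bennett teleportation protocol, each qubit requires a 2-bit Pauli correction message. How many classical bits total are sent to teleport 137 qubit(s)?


Quantum teleportation requires 2 classical bits per qubit teleported.
137 qubit(s) -> 2 * 137 = 274 classical bits

274


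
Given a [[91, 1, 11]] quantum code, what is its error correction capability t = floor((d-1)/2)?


Code parameters: [[91, 1, 11]], distance d = 11.
Number of correctable errors = floor((d-1)/2)
= floor((11 - 1)/2)
= floor(10/2)
= 5

5


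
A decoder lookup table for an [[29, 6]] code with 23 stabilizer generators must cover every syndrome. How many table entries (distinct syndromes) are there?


Each stabilizer generator gives a binary (+1 or -1) measurement outcome.
With 23 independent generators:
Total syndromes = 2^23
= 8388608

8388608


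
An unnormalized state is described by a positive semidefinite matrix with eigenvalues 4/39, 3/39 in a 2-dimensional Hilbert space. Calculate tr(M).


tr(M) = sum of eigenvalues
= 4/39 + 3/39
= 7/39
= 0.1795

0.1795


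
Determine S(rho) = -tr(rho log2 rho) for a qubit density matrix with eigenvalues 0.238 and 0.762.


S = -p*log2(p) - (1-p)*log2(1-p)
p = 0.2380, 1-p = 0.7620
= -0.2380 * log2(0.2380) - 0.7620 * log2(0.7620)
= -(-0.4929) - (-0.2988)
= 0.7917

0.7917


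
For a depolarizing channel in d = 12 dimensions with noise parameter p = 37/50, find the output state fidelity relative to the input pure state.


F = (1-p) + p/d
= (1 - 0.7400) + 0.7400/12
= 0.2600 + 0.0617
= 0.3217

0.3217


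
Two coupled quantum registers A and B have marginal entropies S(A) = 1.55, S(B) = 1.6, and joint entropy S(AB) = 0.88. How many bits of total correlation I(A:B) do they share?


I(A:B) = S(A) + S(B) - S(AB)
= 1.55 + 1.6 - 0.88
= 2.2700

2.2700


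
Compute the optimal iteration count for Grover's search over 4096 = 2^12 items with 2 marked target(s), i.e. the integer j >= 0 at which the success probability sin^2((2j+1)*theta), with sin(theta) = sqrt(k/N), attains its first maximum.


After j Grover iterations the success probability is P(j) = sin^2((2j+1)*theta), where sin(theta) = sqrt(k/N).
N = 2^12 = 4096, k = 2
sin(theta) = sqrt(k/N) = 0.02209708691
theta = arcsin(sqrt(k/N)) = 0.02209888557 rad
P(j) reaches its first maximum when (2j+1)*theta is as close as possible to pi/2, i.e. j = round(pi/(4*theta) - 1/2).
pi/(4*theta) - 1/2 = 35.0402
(For comparison, the common estimate pi/4 * sqrt(N/k) = 35.5431; the exact maximiser is used here.)
Optimal iterations = 35

35


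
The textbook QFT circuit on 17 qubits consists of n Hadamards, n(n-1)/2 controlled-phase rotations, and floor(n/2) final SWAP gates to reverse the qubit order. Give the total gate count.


Hadamard gates: 17
Controlled rotations: n*(n-1)/2 = 17*16/2 = 136
SWAP gates: floor(n/2) = floor(17/2) = 8
Total = 17 + 136 + 8
= 161

161


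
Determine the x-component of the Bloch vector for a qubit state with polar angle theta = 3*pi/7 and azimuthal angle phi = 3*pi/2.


theta = 1.3464, phi = 4.7124
r_x = sin(theta)*cos(phi) = 0.9749 * 0.0000
r_x = 0.0000

0.0000


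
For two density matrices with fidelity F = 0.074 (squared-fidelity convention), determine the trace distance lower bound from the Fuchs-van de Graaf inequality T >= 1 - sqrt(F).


Fuchs-van de Graaf (squared-fidelity convention): 1 - sqrt(F) <= T <= sqrt(1 - F).
Lower bound: T >= 1 - sqrt(F)
sqrt(F) = sqrt(0.074) = 0.2720
T >= 1 - 0.2720
T >= 0.7280

0.7280


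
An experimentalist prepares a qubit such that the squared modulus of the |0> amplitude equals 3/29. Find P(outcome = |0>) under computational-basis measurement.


|alpha|^2 = 3/29 = 0.1034
|beta|^2 = 1 - 3/29 = 26/29 = 0.8966
P(|0>) = |alpha|^2 = 0.1034

0.1034


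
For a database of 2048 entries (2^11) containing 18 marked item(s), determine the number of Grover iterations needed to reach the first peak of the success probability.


After j Grover iterations the success probability is P(j) = sin^2((2j+1)*theta), where sin(theta) = sqrt(k/N).
N = 2^11 = 2048, k = 18
sin(theta) = sqrt(k/N) = 0.09375
theta = arcsin(sqrt(k/N)) = 0.09388787511 rad
P(j) reaches its first maximum when (2j+1)*theta is as close as possible to pi/2, i.e. j = round(pi/(4*theta) - 1/2).
pi/(4*theta) - 1/2 = 7.8653
(For comparison, the common estimate pi/4 * sqrt(N/k) = 8.3776; the exact maximiser is used here.)
Optimal iterations = 8

8


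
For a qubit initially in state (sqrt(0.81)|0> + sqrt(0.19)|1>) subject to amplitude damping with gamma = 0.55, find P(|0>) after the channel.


For amplitude damping with parameter gamma on state sqrt(a)|0> + sqrt(b)|1>:
alpha^2 = 0.81, beta^2 = 0.19
P(|0>) = alpha^2 + gamma * beta^2
= 0.81 + 0.55 * 0.19
= 0.81 + 0.1045
= 0.9145

0.9145


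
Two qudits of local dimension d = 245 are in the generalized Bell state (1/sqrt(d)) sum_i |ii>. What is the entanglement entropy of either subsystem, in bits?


For a maximally entangled state in d x d:
S = log2(d) = log2(245)
= 7.9366

7.9366


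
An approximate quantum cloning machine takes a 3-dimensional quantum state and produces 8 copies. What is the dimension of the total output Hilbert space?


Output space = H^(tensor 8) where dim(H) = 3
dim = 3^8
= 9 (after 2 factors)
= 27 (after 3 factors)
= 81 (after 4 factors)
= 243 (after 5 factors)
= 729 (after 6 factors)
= 2187 (after 7 factors)
= 6561 (after 8 factors)
= 6561

6561


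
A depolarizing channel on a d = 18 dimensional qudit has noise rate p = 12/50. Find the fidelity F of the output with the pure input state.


F = (1-p) + p/d
= (1 - 0.2400) + 0.2400/18
= 0.7600 + 0.0133
= 0.7733

0.7733


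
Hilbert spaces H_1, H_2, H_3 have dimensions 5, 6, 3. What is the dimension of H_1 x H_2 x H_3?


dim(H_1 x H_2 x H_3) = 5 * 6 * 3
= 30 * 3
= 90

90


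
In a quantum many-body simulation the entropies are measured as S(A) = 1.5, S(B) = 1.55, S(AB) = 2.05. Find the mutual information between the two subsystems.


I(A:B) = S(A) + S(B) - S(AB)
= 1.5 + 1.55 - 2.05
= 1.0000

1.0000


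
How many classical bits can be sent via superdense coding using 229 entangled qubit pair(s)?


Superdense coding allows 2 classical bits per shared entangled pair.
229 pair(s) -> 2 * 229 = 458 classical bits

458


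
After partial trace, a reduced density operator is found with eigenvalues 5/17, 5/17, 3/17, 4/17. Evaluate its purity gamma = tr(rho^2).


tr(rho^2) = sum of eigenvalues squared
= (5/17)^2 + (5/17)^2 + (3/17)^2 + (4/17)^2
= (25 + 25 + 9 + 16) / 289
= 75/289
= 0.2595

0.2595


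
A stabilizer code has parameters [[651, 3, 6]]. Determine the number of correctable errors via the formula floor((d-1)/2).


Code parameters: [[651, 3, 6]], distance d = 6.
Number of correctable errors = floor((d-1)/2)
= floor((6 - 1)/2)
= floor(5/2)
= 2

2


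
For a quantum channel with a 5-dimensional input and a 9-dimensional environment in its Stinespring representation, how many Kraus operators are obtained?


Tracing out the environment in an orthonormal basis {|i>_E} gives Kraus operators K_i = <i|_E U |0>_E.
Number of Kraus operators = dim(H_env) = d_env
= 9

9


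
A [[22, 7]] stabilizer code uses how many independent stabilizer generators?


For an [[n,k]] stabilizer code:
Number of stabilizer generators = n - k
= 22 - 7
= 15

15


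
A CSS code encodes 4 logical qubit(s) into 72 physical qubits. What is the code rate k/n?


Code rate R = k/n
= 4/72
= 0.0556

0.0556


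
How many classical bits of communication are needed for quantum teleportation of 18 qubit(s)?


Quantum teleportation requires 2 classical bits per qubit teleported.
18 qubit(s) -> 2 * 18 = 36 classical bits

36


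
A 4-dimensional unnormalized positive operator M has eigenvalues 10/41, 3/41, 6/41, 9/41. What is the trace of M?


tr(M) = sum of eigenvalues
= 10/41 + 3/41 + 6/41 + 9/41
= 28/41
= 0.6829

0.6829


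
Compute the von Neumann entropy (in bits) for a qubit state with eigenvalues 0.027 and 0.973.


S = -p*log2(p) - (1-p)*log2(1-p)
p = 0.0270, 1-p = 0.9730
= -0.0270 * log2(0.0270) - 0.9730 * log2(0.9730)
= -(-0.1407) - (-0.0384)
= 0.1791

0.1791


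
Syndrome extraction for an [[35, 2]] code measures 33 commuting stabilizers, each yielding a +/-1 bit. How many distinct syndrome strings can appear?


Each stabilizer generator gives a binary (+1 or -1) measurement outcome.
With 33 independent generators:
Total syndromes = 2^33
= 8589934592

8589934592


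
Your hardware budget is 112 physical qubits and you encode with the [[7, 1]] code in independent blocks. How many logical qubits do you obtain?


Each code block uses 7 physical qubits for 1 logical qubit(s).
Number of complete blocks = floor(112 / 7) = 16
Logical qubits = 16 * 1
= 16

16


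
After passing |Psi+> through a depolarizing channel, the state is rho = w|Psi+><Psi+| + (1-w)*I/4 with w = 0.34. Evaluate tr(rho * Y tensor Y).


|Psi+> = (|01> + |10>)/sqrt(2)
For the pure Bell state, <Y_A Y_B> = +1 (Bell-state Pauli correlator).
The maximally-mixed part I/4 has tr(I/4 * P tensor P) = 0 for any traceless Pauli P.
So <Y_A Y_B>_rho = w * (+1) + (1 - w) * 0
= 0.34 * (+1)
= 0.3400

0.3400


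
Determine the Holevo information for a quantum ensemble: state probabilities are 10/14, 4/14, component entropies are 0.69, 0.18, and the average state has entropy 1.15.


chi = S(rho) - sum_i p_i * S(rho_i)
Weighted entropy = 10/14 * 0.69 + 4/14 * 0.18
= 0.5443
chi = 1.15 - 0.5443
= 0.6057

0.6057


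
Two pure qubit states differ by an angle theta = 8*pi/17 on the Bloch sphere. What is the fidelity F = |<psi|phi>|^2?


For states separated by angle theta on Bloch sphere:
F = cos^2(theta/2)
theta = 8*pi/17 = 1.4784
theta/2 = 0.7392
cos(theta/2) = 0.7390
F = 0.5461

0.5461


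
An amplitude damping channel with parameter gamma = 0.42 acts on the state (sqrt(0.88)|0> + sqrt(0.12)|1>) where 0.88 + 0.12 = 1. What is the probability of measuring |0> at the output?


For amplitude damping with parameter gamma on state sqrt(a)|0> + sqrt(b)|1>:
alpha^2 = 0.88, beta^2 = 0.12
P(|0>) = alpha^2 + gamma * beta^2
= 0.88 + 0.42 * 0.12
= 0.88 + 0.0504
= 0.9304

0.9304


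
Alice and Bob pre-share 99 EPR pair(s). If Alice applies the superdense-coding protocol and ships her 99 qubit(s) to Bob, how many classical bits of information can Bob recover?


Superdense coding allows 2 classical bits per shared entangled pair.
99 pair(s) -> 2 * 99 = 198 classical bits

198


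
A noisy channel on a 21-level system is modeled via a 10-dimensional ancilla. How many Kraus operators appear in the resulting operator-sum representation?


Tracing out the environment in an orthonormal basis {|i>_E} gives Kraus operators K_i = <i|_E U |0>_E.
Number of Kraus operators = dim(H_env) = d_env
= 10

10


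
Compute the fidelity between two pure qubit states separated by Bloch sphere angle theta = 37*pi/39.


For states separated by angle theta on Bloch sphere:
F = cos^2(theta/2)
theta = 37*pi/39 = 2.9805
theta/2 = 1.4902
cos(theta/2) = 0.0805
F = 0.0065

0.0065


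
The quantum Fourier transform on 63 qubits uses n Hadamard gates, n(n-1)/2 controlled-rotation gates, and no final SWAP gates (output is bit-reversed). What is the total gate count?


Hadamard gates: 63
Controlled rotations: n*(n-1)/2 = 63*62/2 = 1953
SWAP gates: 0 (omitted)
Total = 63 + 1953
= 2016

2016


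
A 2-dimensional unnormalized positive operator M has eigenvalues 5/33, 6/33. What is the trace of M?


tr(M) = sum of eigenvalues
= 5/33 + 6/33
= 11/33
= 0.3333

0.3333


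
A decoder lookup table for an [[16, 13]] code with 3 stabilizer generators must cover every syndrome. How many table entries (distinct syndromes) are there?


Each stabilizer generator gives a binary (+1 or -1) measurement outcome.
With 3 independent generators:
Total syndromes = 2^3
= 8

8


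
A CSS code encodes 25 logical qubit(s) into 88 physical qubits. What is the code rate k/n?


Code rate R = k/n
= 25/88
= 0.2841

0.2841


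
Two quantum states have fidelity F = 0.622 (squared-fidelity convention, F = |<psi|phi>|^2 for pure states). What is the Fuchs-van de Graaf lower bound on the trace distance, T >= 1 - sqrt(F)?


Fuchs-van de Graaf (squared-fidelity convention): 1 - sqrt(F) <= T <= sqrt(1 - F).
Lower bound: T >= 1 - sqrt(F)
sqrt(F) = sqrt(0.622) = 0.7887
T >= 1 - 0.7887
T >= 0.2113

0.2113


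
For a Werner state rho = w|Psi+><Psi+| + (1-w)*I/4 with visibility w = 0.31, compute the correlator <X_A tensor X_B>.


|Psi+> = (|01> + |10>)/sqrt(2)
For the pure Bell state, <X_A X_B> = +1 (Bell-state Pauli correlator).
The maximally-mixed part I/4 has tr(I/4 * P tensor P) = 0 for any traceless Pauli P.
So <X_A X_B>_rho = w * (+1) + (1 - w) * 0
= 0.31 * (+1)
= 0.3100

0.3100


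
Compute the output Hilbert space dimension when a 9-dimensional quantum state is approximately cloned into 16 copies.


Output space = H^(tensor 16) where dim(H) = 9
dim = 9^16
= 81 (after 2 factors)
= 729 (after 3 factors)
= 6561 (after 4 factors)
= 59049 (after 5 factors)
= 531441 (after 6 factors)
= 4782969 (after 7 factors)
= 43046721 (after 8 factors)
= 387420489 (after 9 factors)
= 3486784401 (after 10 factors)
= 31381059609 (after 11 factors)
= 282429536481 (after 12 factors)
= 2541865828329 (after 13 factors)
= 22876792454961 (after 14 factors)
= 205891132094649 (after 15 factors)
= 1853020188851841 (after 16 factors)
= 1853020188851841

1853020188851841


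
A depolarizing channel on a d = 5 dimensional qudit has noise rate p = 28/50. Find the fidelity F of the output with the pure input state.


F = (1-p) + p/d
= (1 - 0.5600) + 0.5600/5
= 0.4400 + 0.1120
= 0.5520

0.5520


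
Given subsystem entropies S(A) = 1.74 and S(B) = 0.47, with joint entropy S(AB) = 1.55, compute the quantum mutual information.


I(A:B) = S(A) + S(B) - S(AB)
= 1.74 + 0.47 - 1.55
= 0.6600

0.6600


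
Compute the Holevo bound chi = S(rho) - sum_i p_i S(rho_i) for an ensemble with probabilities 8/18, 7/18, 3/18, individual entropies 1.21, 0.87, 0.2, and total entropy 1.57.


chi = S(rho) - sum_i p_i * S(rho_i)
Weighted entropy = 8/18 * 1.21 + 7/18 * 0.87 + 3/18 * 0.2
= 0.9094
chi = 1.57 - 0.9094
= 0.6606

0.6606


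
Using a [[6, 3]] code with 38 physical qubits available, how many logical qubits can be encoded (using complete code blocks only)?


Each code block uses 6 physical qubits for 3 logical qubit(s).
Number of complete blocks = floor(38 / 6) = 6
Logical qubits = 6 * 3
= 18

18


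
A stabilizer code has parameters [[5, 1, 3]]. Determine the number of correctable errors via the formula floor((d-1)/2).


Code parameters: [[5, 1, 3]], distance d = 3.
Number of correctable errors = floor((d-1)/2)
= floor((3 - 1)/2)
= floor(2/2)
= 1

1


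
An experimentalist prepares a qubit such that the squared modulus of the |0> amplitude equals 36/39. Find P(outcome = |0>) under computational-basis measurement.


|alpha|^2 = 36/39 = 0.9231
|beta|^2 = 1 - 36/39 = 3/39 = 0.0769
P(|0>) = |alpha|^2 = 0.9231

0.9231


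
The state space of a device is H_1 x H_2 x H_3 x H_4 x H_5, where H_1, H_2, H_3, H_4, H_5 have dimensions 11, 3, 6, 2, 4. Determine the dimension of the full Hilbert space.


dim(H_1 x H_2 x H_3 x H_4 x H_5) = 11 * 3 * 6 * 2 * 4
= 33 * 6 * 2 * 4
= 198 * 2 * 4
= 396 * 4
= 1584

1584


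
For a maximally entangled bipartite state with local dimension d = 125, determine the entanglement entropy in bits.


For a maximally entangled state in d x d:
S = log2(d) = log2(125)
= 6.9658

6.9658


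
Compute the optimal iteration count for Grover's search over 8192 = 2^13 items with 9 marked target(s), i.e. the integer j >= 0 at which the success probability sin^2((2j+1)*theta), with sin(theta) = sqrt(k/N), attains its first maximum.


After j Grover iterations the success probability is P(j) = sin^2((2j+1)*theta), where sin(theta) = sqrt(k/N).
N = 2^13 = 8192, k = 9
sin(theta) = sqrt(k/N) = 0.03314563037
theta = arcsin(sqrt(k/N)) = 0.03315170252 rad
P(j) reaches its first maximum when (2j+1)*theta is as close as possible to pi/2, i.e. j = round(pi/(4*theta) - 1/2).
pi/(4*theta) - 1/2 = 23.1910
(For comparison, the common estimate pi/4 * sqrt(N/k) = 23.6954; the exact maximiser is used here.)
Optimal iterations = 23

23


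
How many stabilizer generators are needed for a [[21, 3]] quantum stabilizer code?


For an [[n,k]] stabilizer code:
Number of stabilizer generators = n - k
= 21 - 3
= 18

18


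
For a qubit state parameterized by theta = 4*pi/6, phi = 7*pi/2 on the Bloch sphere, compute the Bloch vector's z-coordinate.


theta = 2.0944, phi = 10.9956
r_z = cos(theta) = -0.5000

-0.5000


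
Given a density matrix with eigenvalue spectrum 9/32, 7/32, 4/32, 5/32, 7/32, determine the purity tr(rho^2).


tr(rho^2) = sum of eigenvalues squared
= (9/32)^2 + (7/32)^2 + (4/32)^2 + (5/32)^2 + (7/32)^2
= (81 + 49 + 16 + 25 + 49) / 1024
= 220/1024
= 0.2148

0.2148


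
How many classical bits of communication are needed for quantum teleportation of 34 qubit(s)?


Quantum teleportation requires 2 classical bits per qubit teleported.
34 qubit(s) -> 2 * 34 = 68 classical bits

68


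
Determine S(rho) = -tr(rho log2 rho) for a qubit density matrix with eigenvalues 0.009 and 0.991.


S = -p*log2(p) - (1-p)*log2(1-p)
p = 0.0090, 1-p = 0.9910
= -0.0090 * log2(0.0090) - 0.9910 * log2(0.9910)
= -(-0.0612) - (-0.0129)
= 0.0741

0.0741


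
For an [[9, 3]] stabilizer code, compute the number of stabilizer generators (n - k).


For an [[n,k]] stabilizer code:
Number of stabilizer generators = n - k
= 9 - 3
= 6

6


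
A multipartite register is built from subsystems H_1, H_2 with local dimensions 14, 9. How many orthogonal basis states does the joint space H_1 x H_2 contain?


dim(H_1 x H_2) = 14 * 9
= 126

126


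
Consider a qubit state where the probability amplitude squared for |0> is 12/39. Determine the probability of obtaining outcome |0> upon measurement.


|alpha|^2 = 12/39 = 0.3077
|beta|^2 = 1 - 12/39 = 27/39 = 0.6923
P(|0>) = |alpha|^2 = 0.3077

0.3077


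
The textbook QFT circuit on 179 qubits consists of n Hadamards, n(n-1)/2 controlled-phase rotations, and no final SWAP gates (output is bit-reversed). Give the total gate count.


Hadamard gates: 179
Controlled rotations: n*(n-1)/2 = 179*178/2 = 15931
SWAP gates: 0 (omitted)
Total = 179 + 15931
= 16110

16110


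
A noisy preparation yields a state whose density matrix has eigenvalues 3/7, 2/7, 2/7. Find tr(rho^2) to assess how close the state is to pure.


tr(rho^2) = sum of eigenvalues squared
= (3/7)^2 + (2/7)^2 + (2/7)^2
= (9 + 4 + 4) / 49
= 17/49
= 0.3469

0.3469


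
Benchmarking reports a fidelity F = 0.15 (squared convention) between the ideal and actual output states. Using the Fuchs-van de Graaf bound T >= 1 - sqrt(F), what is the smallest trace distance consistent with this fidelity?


Fuchs-van de Graaf (squared-fidelity convention): 1 - sqrt(F) <= T <= sqrt(1 - F).
Lower bound: T >= 1 - sqrt(F)
sqrt(F) = sqrt(0.15) = 0.3873
T >= 1 - 0.3873
T >= 0.6127

0.6127


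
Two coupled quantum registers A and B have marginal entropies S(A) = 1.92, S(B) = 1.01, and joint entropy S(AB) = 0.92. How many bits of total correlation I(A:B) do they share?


I(A:B) = S(A) + S(B) - S(AB)
= 1.92 + 1.01 - 0.92
= 2.0100

2.0100


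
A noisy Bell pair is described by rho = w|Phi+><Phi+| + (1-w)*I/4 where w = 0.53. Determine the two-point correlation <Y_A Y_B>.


|Phi+> = (|00> + |11>)/sqrt(2)
For the pure Bell state, <Y_A Y_B> = -1 (Bell-state Pauli correlator).
The maximally-mixed part I/4 has tr(I/4 * P tensor P) = 0 for any traceless Pauli P.
So <Y_A Y_B>_rho = w * (-1) + (1 - w) * 0
= 0.53 * (-1)
= -0.5300

-0.5300


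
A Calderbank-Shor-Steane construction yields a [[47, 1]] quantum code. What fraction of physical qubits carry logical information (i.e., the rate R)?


Code rate R = k/n
= 1/47
= 0.0213

0.0213


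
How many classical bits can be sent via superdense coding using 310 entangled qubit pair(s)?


Superdense coding allows 2 classical bits per shared entangled pair.
310 pair(s) -> 2 * 310 = 620 classical bits

620


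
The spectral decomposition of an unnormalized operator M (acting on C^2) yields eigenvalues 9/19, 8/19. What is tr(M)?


tr(M) = sum of eigenvalues
= 9/19 + 8/19
= 17/19
= 0.8947

0.8947


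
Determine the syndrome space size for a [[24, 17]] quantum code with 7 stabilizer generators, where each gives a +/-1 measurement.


Each stabilizer generator gives a binary (+1 or -1) measurement outcome.
With 7 independent generators:
Total syndromes = 2^7
= 128

128


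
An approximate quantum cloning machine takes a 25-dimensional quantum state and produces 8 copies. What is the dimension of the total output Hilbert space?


Output space = H^(tensor 8) where dim(H) = 25
dim = 25^8
= 625 (after 2 factors)
= 15625 (after 3 factors)
= 390625 (after 4 factors)
= 9765625 (after 5 factors)
= 244140625 (after 6 factors)
= 6103515625 (after 7 factors)
= 152587890625 (after 8 factors)
= 152587890625

152587890625


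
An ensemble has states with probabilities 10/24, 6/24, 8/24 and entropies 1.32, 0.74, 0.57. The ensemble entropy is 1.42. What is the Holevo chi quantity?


chi = S(rho) - sum_i p_i * S(rho_i)
Weighted entropy = 10/24 * 1.32 + 6/24 * 0.74 + 8/24 * 0.57
= 0.9250
chi = 1.42 - 0.9250
= 0.4950

0.4950


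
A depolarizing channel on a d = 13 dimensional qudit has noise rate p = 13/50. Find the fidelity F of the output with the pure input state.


F = (1-p) + p/d
= (1 - 0.2600) + 0.2600/13
= 0.7400 + 0.0200
= 0.7600

0.7600


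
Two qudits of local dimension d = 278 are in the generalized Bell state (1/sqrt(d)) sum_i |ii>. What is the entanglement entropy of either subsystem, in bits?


For a maximally entangled state in d x d:
S = log2(d) = log2(278)
= 8.1189

8.1189


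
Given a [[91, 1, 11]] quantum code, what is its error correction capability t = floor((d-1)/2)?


Code parameters: [[91, 1, 11]], distance d = 11.
Number of correctable errors = floor((d-1)/2)
= floor((11 - 1)/2)
= floor(10/2)
= 5

5


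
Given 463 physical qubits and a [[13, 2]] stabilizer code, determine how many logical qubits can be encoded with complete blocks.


Each code block uses 13 physical qubits for 2 logical qubit(s).
Number of complete blocks = floor(463 / 13) = 35
Logical qubits = 35 * 2
= 70

70


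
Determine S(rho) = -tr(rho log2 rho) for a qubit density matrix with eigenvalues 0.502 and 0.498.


S = -p*log2(p) - (1-p)*log2(1-p)
p = 0.5020, 1-p = 0.4980
= -0.5020 * log2(0.5020) - 0.4980 * log2(0.4980)
= -(-0.4991) - (-0.5009)
= 1.0000

1.0000


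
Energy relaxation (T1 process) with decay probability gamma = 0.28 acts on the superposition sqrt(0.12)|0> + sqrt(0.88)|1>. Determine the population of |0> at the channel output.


For amplitude damping with parameter gamma on state sqrt(a)|0> + sqrt(b)|1>:
alpha^2 = 0.12, beta^2 = 0.88
P(|0>) = alpha^2 + gamma * beta^2
= 0.12 + 0.28 * 0.88
= 0.12 + 0.2464
= 0.3664

0.3664


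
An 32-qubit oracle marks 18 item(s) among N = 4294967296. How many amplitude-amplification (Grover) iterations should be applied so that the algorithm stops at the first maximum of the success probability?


After j Grover iterations the success probability is P(j) = sin^2((2j+1)*theta), where sin(theta) = sqrt(k/N).
N = 2^32 = 4294967296, k = 18
sin(theta) = sqrt(k/N) = 6.473755931e-05
theta = arcsin(sqrt(k/N)) = 6.473755936e-05 rad
P(j) reaches its first maximum when (2j+1)*theta is as close as possible to pi/2, i.e. j = round(pi/(4*theta) - 1/2).
pi/(4*theta) - 1/2 = 12131.5323
(For comparison, the common estimate pi/4 * sqrt(N/k) = 12132.0323; the exact maximiser is used here.)
Optimal iterations = 12132

12132


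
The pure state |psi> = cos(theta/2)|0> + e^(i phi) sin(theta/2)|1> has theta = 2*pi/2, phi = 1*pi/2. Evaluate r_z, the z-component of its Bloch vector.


theta = 3.1416, phi = 1.5708
r_z = cos(theta) = -1.0000

-1.0000


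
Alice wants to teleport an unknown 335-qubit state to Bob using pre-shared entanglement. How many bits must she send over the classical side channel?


Quantum teleportation requires 2 classical bits per qubit teleported.
335 qubit(s) -> 2 * 335 = 670 classical bits

670


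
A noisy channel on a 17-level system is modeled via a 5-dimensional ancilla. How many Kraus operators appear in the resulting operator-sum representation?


Tracing out the environment in an orthonormal basis {|i>_E} gives Kraus operators K_i = <i|_E U |0>_E.
Number of Kraus operators = dim(H_env) = d_env
= 5

5


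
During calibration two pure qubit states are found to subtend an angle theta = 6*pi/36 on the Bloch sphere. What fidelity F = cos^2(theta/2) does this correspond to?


For states separated by angle theta on Bloch sphere:
F = cos^2(theta/2)
theta = 6*pi/36 = 0.5236
theta/2 = 0.2618
cos(theta/2) = 0.9659
F = 0.9330

0.9330


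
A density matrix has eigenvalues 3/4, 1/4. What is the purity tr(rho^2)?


tr(rho^2) = sum of eigenvalues squared
= (3/4)^2 + (1/4)^2
= (9 + 1) / 16
= 10/16
= 0.6250

0.6250


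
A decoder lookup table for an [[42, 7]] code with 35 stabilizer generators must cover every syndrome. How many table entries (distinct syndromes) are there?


Each stabilizer generator gives a binary (+1 or -1) measurement outcome.
With 35 independent generators:
Total syndromes = 2^35
= 34359738368

34359738368


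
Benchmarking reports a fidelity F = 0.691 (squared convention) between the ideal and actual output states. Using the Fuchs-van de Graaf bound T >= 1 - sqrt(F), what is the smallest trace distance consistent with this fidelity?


Fuchs-van de Graaf (squared-fidelity convention): 1 - sqrt(F) <= T <= sqrt(1 - F).
Lower bound: T >= 1 - sqrt(F)
sqrt(F) = sqrt(0.691) = 0.8313
T >= 1 - 0.8313
T >= 0.1687

0.1687


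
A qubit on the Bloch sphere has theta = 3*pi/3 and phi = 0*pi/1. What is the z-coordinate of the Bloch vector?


theta = 3.1416, phi = 0.0000
r_z = cos(theta) = -1.0000

-1.0000


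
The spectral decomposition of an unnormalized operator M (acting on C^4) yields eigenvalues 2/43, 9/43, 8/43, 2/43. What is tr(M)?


tr(M) = sum of eigenvalues
= 2/43 + 9/43 + 8/43 + 2/43
= 21/43
= 0.4884

0.4884


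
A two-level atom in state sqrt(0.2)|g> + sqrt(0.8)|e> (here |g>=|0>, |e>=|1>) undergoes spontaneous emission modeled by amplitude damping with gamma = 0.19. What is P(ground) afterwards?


For amplitude damping with parameter gamma on state sqrt(a)|0> + sqrt(b)|1>:
alpha^2 = 0.2, beta^2 = 0.8
P(|0>) = alpha^2 + gamma * beta^2
= 0.2 + 0.19 * 0.8
= 0.2 + 0.1520
= 0.3520

0.3520


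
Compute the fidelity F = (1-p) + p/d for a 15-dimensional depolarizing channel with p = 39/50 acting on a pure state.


F = (1-p) + p/d
= (1 - 0.7800) + 0.7800/15
= 0.2200 + 0.0520
= 0.2720

0.2720


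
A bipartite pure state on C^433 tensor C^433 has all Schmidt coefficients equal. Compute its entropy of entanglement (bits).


For a maximally entangled state in d x d:
S = log2(d) = log2(433)
= 8.7582

8.7582


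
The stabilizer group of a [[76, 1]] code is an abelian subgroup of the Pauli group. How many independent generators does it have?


For an [[n,k]] stabilizer code:
Number of stabilizer generators = n - k
= 76 - 1
= 75

75
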